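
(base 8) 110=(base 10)72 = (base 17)44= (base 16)48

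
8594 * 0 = 0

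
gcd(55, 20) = 5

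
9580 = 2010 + 7570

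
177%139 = 38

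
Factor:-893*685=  -5^1*19^1 * 47^1*137^1= - 611705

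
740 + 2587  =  3327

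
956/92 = 10+9/23  =  10.39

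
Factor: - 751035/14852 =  - 2^( - 2 )*3^1*5^1*47^( - 1) * 79^( - 1 )*50069^1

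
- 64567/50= - 64567/50=- 1291.34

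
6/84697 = 6/84697 = 0.00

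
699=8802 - 8103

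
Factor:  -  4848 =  - 2^4 * 3^1 * 101^1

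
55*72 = 3960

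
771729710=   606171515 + 165558195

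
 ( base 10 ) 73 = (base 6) 201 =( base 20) 3D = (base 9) 81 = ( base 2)1001001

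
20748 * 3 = 62244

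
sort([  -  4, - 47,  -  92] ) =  [-92, - 47 ,  -  4 ]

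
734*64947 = 47671098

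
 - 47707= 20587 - 68294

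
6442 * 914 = 5887988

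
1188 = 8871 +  - 7683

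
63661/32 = 63661/32 = 1989.41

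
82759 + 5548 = 88307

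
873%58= 3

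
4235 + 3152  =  7387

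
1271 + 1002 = 2273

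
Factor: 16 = 2^4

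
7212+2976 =10188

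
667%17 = 4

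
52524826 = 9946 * 5281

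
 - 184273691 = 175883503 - 360157194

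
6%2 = 0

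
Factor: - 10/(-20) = 2^( - 1 ) = 1/2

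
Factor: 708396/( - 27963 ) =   -  76/3 = -2^2*3^( - 1)*19^1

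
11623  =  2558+9065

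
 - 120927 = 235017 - 355944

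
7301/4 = 1825+ 1/4 = 1825.25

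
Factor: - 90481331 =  -43^1*2104217^1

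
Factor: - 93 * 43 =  - 3^1 * 31^1 * 43^1 = - 3999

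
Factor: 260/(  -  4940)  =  -19^(-1) = - 1/19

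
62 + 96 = 158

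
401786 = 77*5218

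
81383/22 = 81383/22 = 3699.23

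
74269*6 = 445614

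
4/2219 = 4/2219=0.00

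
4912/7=701+ 5/7=701.71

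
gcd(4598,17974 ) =418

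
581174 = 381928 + 199246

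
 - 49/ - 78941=49/78941 = 0.00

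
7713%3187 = 1339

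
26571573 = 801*33173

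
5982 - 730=5252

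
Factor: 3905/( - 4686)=-2^(-1 )*3^( - 1 ) * 5^1 = - 5/6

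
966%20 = 6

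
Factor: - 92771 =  - 7^1 *29^1 * 457^1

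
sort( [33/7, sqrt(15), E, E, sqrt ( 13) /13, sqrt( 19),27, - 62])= [ - 62, sqrt(13) /13, E, E, sqrt( 15), sqrt(19), 33/7, 27 ]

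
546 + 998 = 1544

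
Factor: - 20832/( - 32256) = 2^(-4) * 3^ ( - 1) * 31^1 = 31/48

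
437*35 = 15295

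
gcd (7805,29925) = 35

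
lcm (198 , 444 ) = 14652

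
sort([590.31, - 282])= [ - 282 , 590.31] 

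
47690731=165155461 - 117464730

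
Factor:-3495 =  - 3^1*5^1 *233^1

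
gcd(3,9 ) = 3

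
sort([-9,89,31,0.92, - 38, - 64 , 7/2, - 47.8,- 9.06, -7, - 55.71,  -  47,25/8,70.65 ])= [ - 64, - 55.71, - 47.8,- 47, -38, - 9.06,-9,-7  ,  0.92,25/8,7/2,31,70.65,89] 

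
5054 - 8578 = - 3524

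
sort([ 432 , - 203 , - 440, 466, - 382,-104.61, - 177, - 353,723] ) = [ - 440, - 382, - 353, - 203, - 177,-104.61,432, 466, 723 ]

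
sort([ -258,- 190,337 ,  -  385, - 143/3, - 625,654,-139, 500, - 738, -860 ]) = [ - 860, - 738,- 625, - 385, - 258, - 190,- 139, - 143/3, 337,500,654 ]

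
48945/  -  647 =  - 48945/647= - 75.65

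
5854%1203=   1042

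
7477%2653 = 2171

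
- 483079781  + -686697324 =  - 1169777105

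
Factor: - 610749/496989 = - 3^( - 1)*233^( - 1)*859^1 = - 859/699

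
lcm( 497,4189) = 29323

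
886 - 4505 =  - 3619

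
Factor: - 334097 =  - 61^1*5477^1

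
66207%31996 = 2215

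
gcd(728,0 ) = 728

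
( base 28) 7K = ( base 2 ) 11011000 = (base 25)8G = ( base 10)216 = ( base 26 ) 88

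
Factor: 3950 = 2^1* 5^2*79^1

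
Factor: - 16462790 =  - 2^1*5^1*631^1 * 2609^1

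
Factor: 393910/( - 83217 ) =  - 2^1*3^(- 1 )*5^1*11^1*3581^1*27739^( - 1 ) 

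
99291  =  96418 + 2873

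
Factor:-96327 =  - 3^2*7^1*11^1*139^1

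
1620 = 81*20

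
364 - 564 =-200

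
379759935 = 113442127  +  266317808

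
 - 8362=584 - 8946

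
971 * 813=789423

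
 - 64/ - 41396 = 16/10349 = 0.00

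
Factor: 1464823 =1464823^1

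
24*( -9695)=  - 232680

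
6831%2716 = 1399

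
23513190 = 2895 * 8122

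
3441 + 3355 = 6796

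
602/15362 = 301/7681= 0.04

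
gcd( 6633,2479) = 67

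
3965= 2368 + 1597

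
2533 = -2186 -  - 4719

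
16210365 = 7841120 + 8369245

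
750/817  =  750/817 = 0.92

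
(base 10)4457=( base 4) 1011221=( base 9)6102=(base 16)1169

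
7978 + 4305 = 12283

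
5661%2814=33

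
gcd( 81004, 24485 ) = 1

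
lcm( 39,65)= 195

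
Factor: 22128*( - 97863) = -2^4  *3^2*461^1*32621^1 = -2165512464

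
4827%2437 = 2390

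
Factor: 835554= 2^1*3^1*157^1 * 887^1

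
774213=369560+404653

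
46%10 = 6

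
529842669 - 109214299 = 420628370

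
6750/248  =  3375/124  =  27.22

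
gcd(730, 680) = 10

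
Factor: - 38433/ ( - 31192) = 69/56 = 2^( - 3) * 3^1*7^ ( - 1 ) * 23^1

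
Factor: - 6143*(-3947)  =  3947^1 * 6143^1  =  24246421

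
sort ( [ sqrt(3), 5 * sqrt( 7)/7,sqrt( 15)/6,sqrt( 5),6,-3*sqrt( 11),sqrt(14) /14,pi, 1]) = [ -3*sqrt( 11), sqrt( 14)/14,sqrt( 15 )/6,1,  sqrt(3) , 5*sqrt( 7)/7,sqrt( 5 ),pi, 6 ]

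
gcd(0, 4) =4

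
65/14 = 4  +  9/14 = 4.64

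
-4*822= -3288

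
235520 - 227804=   7716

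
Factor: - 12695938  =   - 2^1*53^1*119773^1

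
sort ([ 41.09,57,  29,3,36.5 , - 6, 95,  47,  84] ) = [-6,3,29, 36.5,41.09,47,57  ,  84, 95]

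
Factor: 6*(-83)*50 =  - 2^2*3^1*5^2*83^1 = - 24900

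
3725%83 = 73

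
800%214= 158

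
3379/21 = 160 + 19/21 = 160.90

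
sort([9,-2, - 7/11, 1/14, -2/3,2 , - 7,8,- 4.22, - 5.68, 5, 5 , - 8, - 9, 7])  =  [ - 9, -8, - 7, - 5.68, - 4.22, - 2, - 2/3, - 7/11,  1/14, 2,5, 5,  7,8, 9 ]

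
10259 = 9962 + 297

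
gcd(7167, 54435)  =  3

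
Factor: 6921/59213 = 9/77 = 3^2 *7^ (-1 )*11^ (-1)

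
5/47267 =5/47267 = 0.00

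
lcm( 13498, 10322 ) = 175474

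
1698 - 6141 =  - 4443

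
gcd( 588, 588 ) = 588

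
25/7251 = 25/7251 = 0.00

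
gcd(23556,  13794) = 6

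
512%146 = 74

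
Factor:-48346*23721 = -2^1 * 3^1*23^1 *1051^1*7907^1 = -1146815466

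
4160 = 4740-580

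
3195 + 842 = 4037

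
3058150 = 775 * 3946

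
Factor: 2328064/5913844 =2^7 * 733^( - 1) * 2017^( - 1 )*4547^1 = 582016/1478461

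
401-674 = -273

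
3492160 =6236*560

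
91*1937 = 176267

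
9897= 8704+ 1193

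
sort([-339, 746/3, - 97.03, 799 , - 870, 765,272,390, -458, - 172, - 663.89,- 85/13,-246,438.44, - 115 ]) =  [-870,  -  663.89 , - 458, - 339, - 246, - 172,- 115,  -  97.03,- 85/13,746/3,272,390,438.44, 765, 799 ] 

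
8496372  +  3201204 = 11697576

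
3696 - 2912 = 784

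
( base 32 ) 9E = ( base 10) 302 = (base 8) 456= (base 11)255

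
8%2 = 0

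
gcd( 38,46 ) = 2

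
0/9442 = 0 = 0.00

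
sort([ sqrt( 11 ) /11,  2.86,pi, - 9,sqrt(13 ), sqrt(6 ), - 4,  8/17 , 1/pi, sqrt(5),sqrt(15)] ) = [ - 9, - 4,sqrt(11 ) /11,  1/pi, 8/17, sqrt(5 ),sqrt(6),2.86, pi , sqrt(13 ) , sqrt(15)] 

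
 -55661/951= - 59 + 448/951 = -  58.53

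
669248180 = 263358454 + 405889726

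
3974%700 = 474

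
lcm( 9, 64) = 576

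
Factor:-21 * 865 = - 3^1*5^1 * 7^1 *173^1 = - 18165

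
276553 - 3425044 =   -  3148491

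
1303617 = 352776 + 950841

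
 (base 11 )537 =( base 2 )1010000101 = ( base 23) 151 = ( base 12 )459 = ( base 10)645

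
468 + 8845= 9313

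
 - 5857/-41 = 142 + 35/41  =  142.85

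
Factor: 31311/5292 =2^( - 2)*3^(  -  1 )*71^1  =  71/12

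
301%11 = 4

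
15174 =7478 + 7696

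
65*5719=371735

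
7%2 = 1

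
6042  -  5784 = 258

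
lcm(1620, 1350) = 8100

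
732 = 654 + 78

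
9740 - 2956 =6784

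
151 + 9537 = 9688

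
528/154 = 3+ 3/7  =  3.43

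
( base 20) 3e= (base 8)112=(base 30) 2E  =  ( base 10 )74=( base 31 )2C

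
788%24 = 20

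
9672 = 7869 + 1803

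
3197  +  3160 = 6357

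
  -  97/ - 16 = 6 + 1/16 = 6.06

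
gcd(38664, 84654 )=18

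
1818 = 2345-527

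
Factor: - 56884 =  -2^2*14221^1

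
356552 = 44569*8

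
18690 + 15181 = 33871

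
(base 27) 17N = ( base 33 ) SH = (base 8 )1655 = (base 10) 941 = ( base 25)1CG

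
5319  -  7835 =-2516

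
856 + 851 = 1707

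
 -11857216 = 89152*( -133 )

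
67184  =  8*8398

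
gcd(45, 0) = 45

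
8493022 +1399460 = 9892482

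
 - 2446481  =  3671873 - 6118354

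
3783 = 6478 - 2695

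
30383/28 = 30383/28 = 1085.11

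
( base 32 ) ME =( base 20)1FI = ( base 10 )718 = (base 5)10333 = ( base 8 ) 1316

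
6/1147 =6/1147 =0.01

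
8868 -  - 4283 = 13151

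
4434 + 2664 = 7098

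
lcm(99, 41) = 4059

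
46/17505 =46/17505 = 0.00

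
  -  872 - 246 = -1118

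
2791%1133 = 525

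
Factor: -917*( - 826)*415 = 2^1*5^1*7^2*59^1*83^1*131^1= 314338430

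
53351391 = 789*67619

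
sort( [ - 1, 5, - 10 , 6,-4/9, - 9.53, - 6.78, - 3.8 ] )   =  [-10, - 9.53, - 6.78,-3.8,-1, - 4/9, 5 , 6]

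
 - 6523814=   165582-6689396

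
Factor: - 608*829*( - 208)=2^9*13^1*19^1*829^1 = 104838656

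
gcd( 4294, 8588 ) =4294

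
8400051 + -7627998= 772053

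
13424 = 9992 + 3432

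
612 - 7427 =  - 6815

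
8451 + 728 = 9179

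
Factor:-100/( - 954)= 50/477= 2^1*3^( - 2)*5^2*53^( - 1)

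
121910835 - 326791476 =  - 204880641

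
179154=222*807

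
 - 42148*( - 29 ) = 1222292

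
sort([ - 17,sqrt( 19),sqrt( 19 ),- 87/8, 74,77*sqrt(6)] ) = [ - 17, - 87/8,sqrt( 19 ),sqrt(19),74,77*sqrt(6)]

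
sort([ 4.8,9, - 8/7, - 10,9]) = [ - 10,  -  8/7,4.8, 9, 9 ]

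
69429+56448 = 125877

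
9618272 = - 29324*( - 328) 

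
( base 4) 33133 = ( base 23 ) 1k2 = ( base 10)991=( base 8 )1737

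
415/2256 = 415/2256 =0.18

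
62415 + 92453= 154868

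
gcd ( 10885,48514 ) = 1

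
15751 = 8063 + 7688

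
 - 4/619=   -  4/619 = -0.01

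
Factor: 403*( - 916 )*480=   -  177191040  =  -2^7*3^1 *5^1*13^1 * 31^1* 229^1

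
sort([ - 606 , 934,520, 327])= [-606,327, 520,934] 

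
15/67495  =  3/13499= 0.00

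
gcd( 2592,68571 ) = 9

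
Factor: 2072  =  2^3*7^1*37^1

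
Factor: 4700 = 2^2 *5^2*47^1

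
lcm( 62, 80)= 2480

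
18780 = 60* 313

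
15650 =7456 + 8194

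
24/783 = 8/261 = 0.03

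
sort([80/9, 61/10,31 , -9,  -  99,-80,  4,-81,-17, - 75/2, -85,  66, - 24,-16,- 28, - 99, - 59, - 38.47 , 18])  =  [ - 99, - 99, - 85, - 81, - 80, - 59,-38.47,-75/2, - 28,  -  24, - 17, - 16, - 9, 4,  61/10,80/9, 18, 31 , 66]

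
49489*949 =46965061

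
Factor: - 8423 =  - 8423^1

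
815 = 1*815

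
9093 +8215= 17308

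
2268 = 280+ 1988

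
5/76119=5/76119 = 0.00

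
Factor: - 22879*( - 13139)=300607181=7^1* 137^1*167^1*1877^1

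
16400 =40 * 410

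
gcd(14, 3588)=2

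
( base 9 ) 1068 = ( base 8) 1427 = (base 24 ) 18n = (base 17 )2C9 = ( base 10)791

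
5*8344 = 41720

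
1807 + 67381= 69188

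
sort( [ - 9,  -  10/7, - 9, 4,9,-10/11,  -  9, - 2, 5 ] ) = [  -  9,- 9 ,  -  9, - 2,  -  10/7, - 10/11, 4, 5, 9]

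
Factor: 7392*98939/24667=2^5*3^1*7^1*11^1*17^( - 1) * 1451^(- 1)*98939^1 = 731357088/24667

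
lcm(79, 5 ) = 395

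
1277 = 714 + 563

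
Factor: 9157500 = 2^2*3^2* 5^4 * 11^1*37^1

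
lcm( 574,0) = 0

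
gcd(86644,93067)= 1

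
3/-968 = - 1 + 965/968  =  -  0.00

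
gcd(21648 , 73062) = 2706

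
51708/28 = 12927/7 = 1846.71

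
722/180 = 4  +  1/90 = 4.01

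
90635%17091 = 5180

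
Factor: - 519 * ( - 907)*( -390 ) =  - 2^1 * 3^2*5^1 *13^1*173^1 *907^1 = - 183585870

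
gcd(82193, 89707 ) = 1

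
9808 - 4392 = 5416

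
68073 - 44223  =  23850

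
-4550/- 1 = 4550/1 = 4550.00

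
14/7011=14/7011 = 0.00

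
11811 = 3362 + 8449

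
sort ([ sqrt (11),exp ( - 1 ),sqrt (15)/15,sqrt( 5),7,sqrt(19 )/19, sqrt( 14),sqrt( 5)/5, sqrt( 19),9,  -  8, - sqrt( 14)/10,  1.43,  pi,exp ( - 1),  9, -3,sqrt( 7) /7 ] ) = [ - 8,- 3,-sqrt( 14 )/10,sqrt( 19) /19,sqrt( 15 )/15  ,  exp(  -  1 ),exp ( - 1), sqrt( 7) /7, sqrt(5 ) /5,1.43,sqrt(5 ),pi, sqrt( 11),sqrt (14),sqrt(19) , 7,9 , 9 ]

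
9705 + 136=9841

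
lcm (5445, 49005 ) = 49005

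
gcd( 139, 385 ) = 1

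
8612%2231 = 1919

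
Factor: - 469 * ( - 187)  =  7^1*11^1*17^1*67^1 = 87703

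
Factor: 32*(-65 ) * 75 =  - 2^5*3^1*5^3*13^1 = - 156000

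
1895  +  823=2718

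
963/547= 963/547 = 1.76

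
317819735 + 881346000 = 1199165735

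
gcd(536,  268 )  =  268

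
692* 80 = 55360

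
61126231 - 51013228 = 10113003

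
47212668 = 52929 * 892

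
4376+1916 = 6292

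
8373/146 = 57 + 51/146 = 57.35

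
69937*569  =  39794153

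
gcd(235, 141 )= 47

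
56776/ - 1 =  - 56776/1 = -56776.00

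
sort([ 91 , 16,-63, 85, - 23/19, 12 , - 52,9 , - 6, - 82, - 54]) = [ - 82, - 63, - 54,  -  52, - 6, - 23/19,9,12, 16 , 85, 91] 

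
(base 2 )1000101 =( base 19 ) 3c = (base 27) 2F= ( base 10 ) 69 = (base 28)2D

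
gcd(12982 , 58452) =2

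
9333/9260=9333/9260  =  1.01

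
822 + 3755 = 4577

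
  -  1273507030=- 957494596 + -316012434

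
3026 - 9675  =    -  6649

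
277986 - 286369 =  - 8383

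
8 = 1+7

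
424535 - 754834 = -330299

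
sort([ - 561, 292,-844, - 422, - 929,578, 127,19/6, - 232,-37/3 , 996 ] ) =[ - 929, - 844, - 561, - 422,-232, - 37/3,19/6,127,292,578, 996 ] 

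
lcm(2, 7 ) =14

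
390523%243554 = 146969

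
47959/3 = 15986 + 1/3=15986.33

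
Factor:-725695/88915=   -  145139/17783 = -17783^( - 1) * 145139^1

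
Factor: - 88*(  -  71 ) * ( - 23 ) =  - 143704 = - 2^3*11^1*23^1 * 71^1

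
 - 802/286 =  - 3 + 28/143 = -  2.80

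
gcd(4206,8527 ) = 1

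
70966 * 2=141932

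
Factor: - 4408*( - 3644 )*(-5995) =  - 2^5*5^1 * 11^1*19^1*29^1*109^1*911^1=- 96296198240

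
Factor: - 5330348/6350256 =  - 2^( - 2)*3^( - 2)*11^(  -  1 )*19^ (-1 )*211^(-1 )*1332587^1 = - 1332587/1587564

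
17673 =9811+7862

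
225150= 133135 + 92015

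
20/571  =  20/571 = 0.04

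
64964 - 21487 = 43477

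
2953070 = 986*2995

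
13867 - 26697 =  - 12830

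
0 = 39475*0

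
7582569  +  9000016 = 16582585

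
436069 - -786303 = 1222372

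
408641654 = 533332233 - 124690579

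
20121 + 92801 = 112922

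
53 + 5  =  58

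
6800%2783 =1234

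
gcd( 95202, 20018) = 2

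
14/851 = 14/851 =0.02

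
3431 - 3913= - 482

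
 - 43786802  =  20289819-64076621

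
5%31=5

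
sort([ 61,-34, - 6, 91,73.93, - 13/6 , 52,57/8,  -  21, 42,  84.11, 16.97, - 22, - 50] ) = [ - 50, - 34,-22  ,-21, - 6, - 13/6,57/8, 16.97,42,52,61, 73.93, 84.11,91]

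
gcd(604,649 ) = 1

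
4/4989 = 4/4989  =  0.00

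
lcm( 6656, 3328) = 6656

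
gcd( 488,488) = 488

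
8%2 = 0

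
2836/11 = 257 + 9/11 = 257.82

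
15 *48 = 720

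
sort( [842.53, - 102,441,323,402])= [ - 102 , 323,402,  441, 842.53]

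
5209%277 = 223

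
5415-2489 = 2926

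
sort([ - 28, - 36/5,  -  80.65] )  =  [  -  80.65, - 28,-36/5] 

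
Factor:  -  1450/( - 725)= 2^1 = 2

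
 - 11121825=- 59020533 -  - 47898708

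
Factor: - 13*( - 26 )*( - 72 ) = - 2^4* 3^2*13^2 = -  24336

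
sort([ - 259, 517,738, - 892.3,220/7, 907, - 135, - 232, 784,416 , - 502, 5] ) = [ -892.3, - 502,  -  259, - 232, - 135, 5 , 220/7, 416, 517,  738,784, 907]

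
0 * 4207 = 0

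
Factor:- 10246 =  - 2^1*47^1*109^1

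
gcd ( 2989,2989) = 2989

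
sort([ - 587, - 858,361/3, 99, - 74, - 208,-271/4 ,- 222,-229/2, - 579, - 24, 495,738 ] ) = [ - 858,  -  587, - 579 ,-222, - 208, - 229/2,-74, - 271/4, - 24,99,361/3,495, 738 ]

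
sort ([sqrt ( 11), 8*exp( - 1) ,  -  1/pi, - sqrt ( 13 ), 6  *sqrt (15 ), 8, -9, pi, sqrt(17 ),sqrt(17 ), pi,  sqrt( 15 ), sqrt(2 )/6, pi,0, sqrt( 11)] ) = [-9,-sqrt(13 ),-1/pi,0, sqrt( 2 )/6,8 * exp ( - 1), pi , pi , pi , sqrt(11), sqrt(11),  sqrt(15),sqrt( 17 ), sqrt( 17 )  ,  8,6*sqrt(15 )]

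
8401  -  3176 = 5225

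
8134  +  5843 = 13977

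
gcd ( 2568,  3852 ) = 1284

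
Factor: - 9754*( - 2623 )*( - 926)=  - 23691471092 = - 2^2*43^1*  61^1* 463^1*4877^1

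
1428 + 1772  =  3200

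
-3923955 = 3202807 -7126762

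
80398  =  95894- 15496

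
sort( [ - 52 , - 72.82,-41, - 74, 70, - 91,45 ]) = [ - 91, - 74, - 72.82, - 52, - 41 , 45,70] 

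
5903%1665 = 908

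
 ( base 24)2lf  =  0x687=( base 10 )1671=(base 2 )11010000111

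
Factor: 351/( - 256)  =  -2^ ( - 8 )  *3^3 * 13^1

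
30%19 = 11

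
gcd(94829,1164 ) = 1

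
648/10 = 324/5 = 64.80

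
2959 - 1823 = 1136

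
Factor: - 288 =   -  2^5*3^2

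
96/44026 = 48/22013= 0.00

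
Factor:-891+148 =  - 743^1 = -743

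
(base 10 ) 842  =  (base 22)1g6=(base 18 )2AE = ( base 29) 101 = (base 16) 34a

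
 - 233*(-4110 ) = 957630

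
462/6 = 77= 77.00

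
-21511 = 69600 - 91111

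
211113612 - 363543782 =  - 152430170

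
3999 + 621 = 4620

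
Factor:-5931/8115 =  - 3^1 * 5^(-1) * 541^( - 1 )*659^1= - 1977/2705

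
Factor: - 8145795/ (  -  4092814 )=2^(  -  1)*3^1 * 5^1*7^1*11^( - 1)*23^1*3373^1 * 186037^( - 1 ) 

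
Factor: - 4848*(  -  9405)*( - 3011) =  - 137287869840 =- 2^4*3^3*5^1*11^1*19^1*101^1*3011^1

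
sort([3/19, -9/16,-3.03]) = [  -  3.03,-9/16,3/19 ] 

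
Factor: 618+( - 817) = -199^1 = - 199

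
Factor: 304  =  2^4*19^1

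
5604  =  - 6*( - 934) 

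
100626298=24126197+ 76500101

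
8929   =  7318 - -1611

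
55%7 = 6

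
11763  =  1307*9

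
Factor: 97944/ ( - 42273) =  - 2^3 * 3^( - 1 )*53^1 * 61^( - 1) = - 424/183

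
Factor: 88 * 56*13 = 64064 = 2^6*7^1*11^1*13^1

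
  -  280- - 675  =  395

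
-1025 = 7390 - 8415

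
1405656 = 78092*18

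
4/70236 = 1/17559 = 0.00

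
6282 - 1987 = 4295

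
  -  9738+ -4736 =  - 14474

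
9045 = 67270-58225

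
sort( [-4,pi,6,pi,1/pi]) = [ - 4,  1/pi,  pi, pi , 6] 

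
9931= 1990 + 7941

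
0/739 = 0 = 0.00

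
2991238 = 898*3331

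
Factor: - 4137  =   - 3^1*7^1*197^1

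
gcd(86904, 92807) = 1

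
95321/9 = 95321/9=10591.22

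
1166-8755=-7589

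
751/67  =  751/67 = 11.21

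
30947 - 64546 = -33599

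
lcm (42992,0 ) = 0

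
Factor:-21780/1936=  - 2^( - 2)*3^2 * 5^1 = - 45/4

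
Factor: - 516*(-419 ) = 2^2*3^1*43^1 * 419^1 = 216204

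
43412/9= 43412/9 = 4823.56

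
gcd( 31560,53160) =120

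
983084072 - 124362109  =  858721963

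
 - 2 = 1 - 3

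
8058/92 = 87+27/46= 87.59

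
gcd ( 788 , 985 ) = 197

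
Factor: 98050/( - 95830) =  - 265/259 = - 5^1 * 7^ ( - 1)*37^(-1 )*53^1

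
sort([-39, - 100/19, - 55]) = [ - 55, - 39, - 100/19]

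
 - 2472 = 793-3265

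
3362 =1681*2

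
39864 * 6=239184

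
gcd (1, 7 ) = 1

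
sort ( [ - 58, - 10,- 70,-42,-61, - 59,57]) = [ - 70,-61,- 59, - 58,-42, - 10,57] 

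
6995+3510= 10505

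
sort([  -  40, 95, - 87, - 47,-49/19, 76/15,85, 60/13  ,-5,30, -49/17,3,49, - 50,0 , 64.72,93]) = [-87, - 50, - 47,  -  40, - 5, - 49/17, -49/19,0,3,60/13, 76/15,30, 49 , 64.72,  85,93,95]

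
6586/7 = 6586/7  =  940.86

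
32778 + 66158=98936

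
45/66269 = 45/66269 = 0.00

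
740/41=740/41  =  18.05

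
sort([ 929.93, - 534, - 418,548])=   [ - 534, -418,548,929.93] 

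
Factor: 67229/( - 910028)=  - 2^( - 2 )*7^( - 2)*23^1*37^1*79^1*4643^(- 1 )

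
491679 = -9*( - 54631)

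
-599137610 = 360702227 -959839837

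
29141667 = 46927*621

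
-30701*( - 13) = 399113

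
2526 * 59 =149034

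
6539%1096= 1059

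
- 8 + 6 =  - 2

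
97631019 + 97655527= 195286546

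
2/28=1/14=0.07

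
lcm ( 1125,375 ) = 1125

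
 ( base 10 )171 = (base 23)7a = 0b10101011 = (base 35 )4v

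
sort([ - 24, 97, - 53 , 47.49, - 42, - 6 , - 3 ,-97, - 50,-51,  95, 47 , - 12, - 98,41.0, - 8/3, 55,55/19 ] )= [ - 98, -97 , - 53, - 51, - 50 ,-42,  -  24 , - 12, - 6, - 3, - 8/3,  55/19,41.0,47,47.49 , 55,95,  97 ]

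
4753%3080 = 1673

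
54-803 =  - 749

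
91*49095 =4467645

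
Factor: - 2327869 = - 2327869^1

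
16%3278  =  16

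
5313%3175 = 2138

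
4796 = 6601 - 1805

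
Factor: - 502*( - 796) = 2^3*199^1*251^1 = 399592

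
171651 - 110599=61052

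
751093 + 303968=1055061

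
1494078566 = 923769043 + 570309523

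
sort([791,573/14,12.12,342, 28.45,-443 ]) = [-443,12.12,28.45,573/14,342, 791 ]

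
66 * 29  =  1914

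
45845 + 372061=417906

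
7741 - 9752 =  - 2011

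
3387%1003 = 378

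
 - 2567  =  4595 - 7162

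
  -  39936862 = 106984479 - 146921341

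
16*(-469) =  - 7504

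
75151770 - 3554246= 71597524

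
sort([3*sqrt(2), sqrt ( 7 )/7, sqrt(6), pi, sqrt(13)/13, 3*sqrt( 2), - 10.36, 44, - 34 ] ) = [ - 34, - 10.36, sqrt( 13)/13,sqrt (7 )/7 , sqrt( 6) , pi,3*sqrt( 2),3*sqrt( 2 ), 44] 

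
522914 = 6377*82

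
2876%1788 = 1088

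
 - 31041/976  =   - 32 +191/976  =  - 31.80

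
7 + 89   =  96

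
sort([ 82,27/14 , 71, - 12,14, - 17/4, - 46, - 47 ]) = [ - 47, - 46, - 12, - 17/4,27/14,14, 71, 82] 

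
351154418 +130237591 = 481392009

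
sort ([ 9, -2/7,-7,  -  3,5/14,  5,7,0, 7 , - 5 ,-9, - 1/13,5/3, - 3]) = [ - 9, - 7, - 5 , - 3 , - 3,  -  2/7, - 1/13, 0,  5/14,5/3,5, 7,7 , 9]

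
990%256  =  222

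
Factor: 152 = 2^3 *19^1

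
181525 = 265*685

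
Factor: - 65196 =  - 2^2 *3^2*1811^1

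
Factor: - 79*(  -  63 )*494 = 2^1 * 3^2 * 7^1 * 13^1*19^1*79^1 = 2458638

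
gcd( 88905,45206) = 1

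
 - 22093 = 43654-65747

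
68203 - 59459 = 8744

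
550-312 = 238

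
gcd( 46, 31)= 1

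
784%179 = 68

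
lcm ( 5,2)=10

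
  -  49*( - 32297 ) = 1582553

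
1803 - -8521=10324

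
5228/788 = 6+ 125/197  =  6.63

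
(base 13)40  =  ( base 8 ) 64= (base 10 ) 52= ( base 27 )1P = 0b110100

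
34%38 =34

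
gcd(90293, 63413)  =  7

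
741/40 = 741/40 = 18.52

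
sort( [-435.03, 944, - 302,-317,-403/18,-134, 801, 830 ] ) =[-435.03,-317, - 302, - 134,-403/18 , 801 , 830,944 ]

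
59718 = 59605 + 113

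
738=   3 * 246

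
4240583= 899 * 4717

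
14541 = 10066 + 4475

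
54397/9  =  6044 + 1/9 = 6044.11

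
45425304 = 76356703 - 30931399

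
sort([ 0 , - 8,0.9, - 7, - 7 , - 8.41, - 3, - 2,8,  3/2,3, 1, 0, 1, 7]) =[ - 8.41, - 8, - 7, - 7,-3, - 2,  0 , 0,0.9 , 1, 1,3/2,  3, 7, 8 ] 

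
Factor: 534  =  2^1*3^1*89^1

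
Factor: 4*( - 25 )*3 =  - 2^2*3^1*5^2 = -300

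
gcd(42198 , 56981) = 1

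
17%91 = 17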